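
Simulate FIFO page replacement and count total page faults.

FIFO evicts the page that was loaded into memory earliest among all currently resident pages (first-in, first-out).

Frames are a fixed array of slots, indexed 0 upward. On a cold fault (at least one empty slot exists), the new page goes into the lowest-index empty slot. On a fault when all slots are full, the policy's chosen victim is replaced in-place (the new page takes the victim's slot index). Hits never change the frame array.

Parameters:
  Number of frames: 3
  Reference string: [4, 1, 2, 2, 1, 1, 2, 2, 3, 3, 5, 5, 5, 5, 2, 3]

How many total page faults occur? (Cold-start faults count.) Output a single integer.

Step 0: ref 4 → FAULT, frames=[4,-,-]
Step 1: ref 1 → FAULT, frames=[4,1,-]
Step 2: ref 2 → FAULT, frames=[4,1,2]
Step 3: ref 2 → HIT, frames=[4,1,2]
Step 4: ref 1 → HIT, frames=[4,1,2]
Step 5: ref 1 → HIT, frames=[4,1,2]
Step 6: ref 2 → HIT, frames=[4,1,2]
Step 7: ref 2 → HIT, frames=[4,1,2]
Step 8: ref 3 → FAULT (evict 4), frames=[3,1,2]
Step 9: ref 3 → HIT, frames=[3,1,2]
Step 10: ref 5 → FAULT (evict 1), frames=[3,5,2]
Step 11: ref 5 → HIT, frames=[3,5,2]
Step 12: ref 5 → HIT, frames=[3,5,2]
Step 13: ref 5 → HIT, frames=[3,5,2]
Step 14: ref 2 → HIT, frames=[3,5,2]
Step 15: ref 3 → HIT, frames=[3,5,2]
Total faults: 5

Answer: 5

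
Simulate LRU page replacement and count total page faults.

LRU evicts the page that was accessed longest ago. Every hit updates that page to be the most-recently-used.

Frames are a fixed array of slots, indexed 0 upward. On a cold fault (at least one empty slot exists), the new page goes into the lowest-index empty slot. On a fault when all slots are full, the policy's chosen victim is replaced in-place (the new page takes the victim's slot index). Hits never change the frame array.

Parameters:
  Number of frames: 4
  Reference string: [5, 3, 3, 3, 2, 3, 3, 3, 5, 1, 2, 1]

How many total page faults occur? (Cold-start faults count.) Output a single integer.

Answer: 4

Derivation:
Step 0: ref 5 → FAULT, frames=[5,-,-,-]
Step 1: ref 3 → FAULT, frames=[5,3,-,-]
Step 2: ref 3 → HIT, frames=[5,3,-,-]
Step 3: ref 3 → HIT, frames=[5,3,-,-]
Step 4: ref 2 → FAULT, frames=[5,3,2,-]
Step 5: ref 3 → HIT, frames=[5,3,2,-]
Step 6: ref 3 → HIT, frames=[5,3,2,-]
Step 7: ref 3 → HIT, frames=[5,3,2,-]
Step 8: ref 5 → HIT, frames=[5,3,2,-]
Step 9: ref 1 → FAULT, frames=[5,3,2,1]
Step 10: ref 2 → HIT, frames=[5,3,2,1]
Step 11: ref 1 → HIT, frames=[5,3,2,1]
Total faults: 4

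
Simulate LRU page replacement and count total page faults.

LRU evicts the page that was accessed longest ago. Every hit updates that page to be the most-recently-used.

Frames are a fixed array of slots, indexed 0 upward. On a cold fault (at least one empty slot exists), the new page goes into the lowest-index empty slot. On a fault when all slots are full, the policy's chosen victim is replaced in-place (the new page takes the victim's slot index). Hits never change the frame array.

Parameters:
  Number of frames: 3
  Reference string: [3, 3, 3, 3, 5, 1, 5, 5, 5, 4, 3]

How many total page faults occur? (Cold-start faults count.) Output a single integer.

Answer: 5

Derivation:
Step 0: ref 3 → FAULT, frames=[3,-,-]
Step 1: ref 3 → HIT, frames=[3,-,-]
Step 2: ref 3 → HIT, frames=[3,-,-]
Step 3: ref 3 → HIT, frames=[3,-,-]
Step 4: ref 5 → FAULT, frames=[3,5,-]
Step 5: ref 1 → FAULT, frames=[3,5,1]
Step 6: ref 5 → HIT, frames=[3,5,1]
Step 7: ref 5 → HIT, frames=[3,5,1]
Step 8: ref 5 → HIT, frames=[3,5,1]
Step 9: ref 4 → FAULT (evict 3), frames=[4,5,1]
Step 10: ref 3 → FAULT (evict 1), frames=[4,5,3]
Total faults: 5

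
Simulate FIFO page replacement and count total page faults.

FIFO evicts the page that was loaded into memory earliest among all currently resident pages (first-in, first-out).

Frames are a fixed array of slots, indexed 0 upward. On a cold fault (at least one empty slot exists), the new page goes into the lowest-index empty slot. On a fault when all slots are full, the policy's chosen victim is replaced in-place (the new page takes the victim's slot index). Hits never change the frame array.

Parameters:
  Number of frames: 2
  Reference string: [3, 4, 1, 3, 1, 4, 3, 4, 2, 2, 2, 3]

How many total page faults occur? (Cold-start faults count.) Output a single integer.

Answer: 7

Derivation:
Step 0: ref 3 → FAULT, frames=[3,-]
Step 1: ref 4 → FAULT, frames=[3,4]
Step 2: ref 1 → FAULT (evict 3), frames=[1,4]
Step 3: ref 3 → FAULT (evict 4), frames=[1,3]
Step 4: ref 1 → HIT, frames=[1,3]
Step 5: ref 4 → FAULT (evict 1), frames=[4,3]
Step 6: ref 3 → HIT, frames=[4,3]
Step 7: ref 4 → HIT, frames=[4,3]
Step 8: ref 2 → FAULT (evict 3), frames=[4,2]
Step 9: ref 2 → HIT, frames=[4,2]
Step 10: ref 2 → HIT, frames=[4,2]
Step 11: ref 3 → FAULT (evict 4), frames=[3,2]
Total faults: 7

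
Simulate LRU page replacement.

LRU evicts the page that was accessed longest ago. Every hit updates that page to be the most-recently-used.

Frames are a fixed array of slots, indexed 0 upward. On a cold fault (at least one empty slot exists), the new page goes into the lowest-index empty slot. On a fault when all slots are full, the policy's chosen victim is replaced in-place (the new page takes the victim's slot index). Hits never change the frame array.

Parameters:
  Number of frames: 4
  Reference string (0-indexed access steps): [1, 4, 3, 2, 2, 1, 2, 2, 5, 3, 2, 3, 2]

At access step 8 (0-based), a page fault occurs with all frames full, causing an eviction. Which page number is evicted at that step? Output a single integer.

Step 0: ref 1 -> FAULT, frames=[1,-,-,-]
Step 1: ref 4 -> FAULT, frames=[1,4,-,-]
Step 2: ref 3 -> FAULT, frames=[1,4,3,-]
Step 3: ref 2 -> FAULT, frames=[1,4,3,2]
Step 4: ref 2 -> HIT, frames=[1,4,3,2]
Step 5: ref 1 -> HIT, frames=[1,4,3,2]
Step 6: ref 2 -> HIT, frames=[1,4,3,2]
Step 7: ref 2 -> HIT, frames=[1,4,3,2]
Step 8: ref 5 -> FAULT, evict 4, frames=[1,5,3,2]
At step 8: evicted page 4

Answer: 4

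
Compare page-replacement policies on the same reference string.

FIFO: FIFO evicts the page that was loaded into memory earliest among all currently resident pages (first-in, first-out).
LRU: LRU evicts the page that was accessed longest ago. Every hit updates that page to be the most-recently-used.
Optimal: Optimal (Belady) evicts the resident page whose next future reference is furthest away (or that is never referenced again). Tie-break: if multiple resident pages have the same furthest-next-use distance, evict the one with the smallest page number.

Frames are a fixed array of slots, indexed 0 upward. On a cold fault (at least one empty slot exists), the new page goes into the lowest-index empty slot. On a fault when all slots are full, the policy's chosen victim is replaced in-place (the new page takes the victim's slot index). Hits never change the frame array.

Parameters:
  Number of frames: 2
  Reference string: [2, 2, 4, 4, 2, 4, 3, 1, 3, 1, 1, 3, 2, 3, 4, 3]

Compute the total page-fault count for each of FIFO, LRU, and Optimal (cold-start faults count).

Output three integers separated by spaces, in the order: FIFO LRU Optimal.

--- FIFO ---
  step 0: ref 2 -> FAULT, frames=[2,-] (faults so far: 1)
  step 1: ref 2 -> HIT, frames=[2,-] (faults so far: 1)
  step 2: ref 4 -> FAULT, frames=[2,4] (faults so far: 2)
  step 3: ref 4 -> HIT, frames=[2,4] (faults so far: 2)
  step 4: ref 2 -> HIT, frames=[2,4] (faults so far: 2)
  step 5: ref 4 -> HIT, frames=[2,4] (faults so far: 2)
  step 6: ref 3 -> FAULT, evict 2, frames=[3,4] (faults so far: 3)
  step 7: ref 1 -> FAULT, evict 4, frames=[3,1] (faults so far: 4)
  step 8: ref 3 -> HIT, frames=[3,1] (faults so far: 4)
  step 9: ref 1 -> HIT, frames=[3,1] (faults so far: 4)
  step 10: ref 1 -> HIT, frames=[3,1] (faults so far: 4)
  step 11: ref 3 -> HIT, frames=[3,1] (faults so far: 4)
  step 12: ref 2 -> FAULT, evict 3, frames=[2,1] (faults so far: 5)
  step 13: ref 3 -> FAULT, evict 1, frames=[2,3] (faults so far: 6)
  step 14: ref 4 -> FAULT, evict 2, frames=[4,3] (faults so far: 7)
  step 15: ref 3 -> HIT, frames=[4,3] (faults so far: 7)
  FIFO total faults: 7
--- LRU ---
  step 0: ref 2 -> FAULT, frames=[2,-] (faults so far: 1)
  step 1: ref 2 -> HIT, frames=[2,-] (faults so far: 1)
  step 2: ref 4 -> FAULT, frames=[2,4] (faults so far: 2)
  step 3: ref 4 -> HIT, frames=[2,4] (faults so far: 2)
  step 4: ref 2 -> HIT, frames=[2,4] (faults so far: 2)
  step 5: ref 4 -> HIT, frames=[2,4] (faults so far: 2)
  step 6: ref 3 -> FAULT, evict 2, frames=[3,4] (faults so far: 3)
  step 7: ref 1 -> FAULT, evict 4, frames=[3,1] (faults so far: 4)
  step 8: ref 3 -> HIT, frames=[3,1] (faults so far: 4)
  step 9: ref 1 -> HIT, frames=[3,1] (faults so far: 4)
  step 10: ref 1 -> HIT, frames=[3,1] (faults so far: 4)
  step 11: ref 3 -> HIT, frames=[3,1] (faults so far: 4)
  step 12: ref 2 -> FAULT, evict 1, frames=[3,2] (faults so far: 5)
  step 13: ref 3 -> HIT, frames=[3,2] (faults so far: 5)
  step 14: ref 4 -> FAULT, evict 2, frames=[3,4] (faults so far: 6)
  step 15: ref 3 -> HIT, frames=[3,4] (faults so far: 6)
  LRU total faults: 6
--- Optimal ---
  step 0: ref 2 -> FAULT, frames=[2,-] (faults so far: 1)
  step 1: ref 2 -> HIT, frames=[2,-] (faults so far: 1)
  step 2: ref 4 -> FAULT, frames=[2,4] (faults so far: 2)
  step 3: ref 4 -> HIT, frames=[2,4] (faults so far: 2)
  step 4: ref 2 -> HIT, frames=[2,4] (faults so far: 2)
  step 5: ref 4 -> HIT, frames=[2,4] (faults so far: 2)
  step 6: ref 3 -> FAULT, evict 4, frames=[2,3] (faults so far: 3)
  step 7: ref 1 -> FAULT, evict 2, frames=[1,3] (faults so far: 4)
  step 8: ref 3 -> HIT, frames=[1,3] (faults so far: 4)
  step 9: ref 1 -> HIT, frames=[1,3] (faults so far: 4)
  step 10: ref 1 -> HIT, frames=[1,3] (faults so far: 4)
  step 11: ref 3 -> HIT, frames=[1,3] (faults so far: 4)
  step 12: ref 2 -> FAULT, evict 1, frames=[2,3] (faults so far: 5)
  step 13: ref 3 -> HIT, frames=[2,3] (faults so far: 5)
  step 14: ref 4 -> FAULT, evict 2, frames=[4,3] (faults so far: 6)
  step 15: ref 3 -> HIT, frames=[4,3] (faults so far: 6)
  Optimal total faults: 6

Answer: 7 6 6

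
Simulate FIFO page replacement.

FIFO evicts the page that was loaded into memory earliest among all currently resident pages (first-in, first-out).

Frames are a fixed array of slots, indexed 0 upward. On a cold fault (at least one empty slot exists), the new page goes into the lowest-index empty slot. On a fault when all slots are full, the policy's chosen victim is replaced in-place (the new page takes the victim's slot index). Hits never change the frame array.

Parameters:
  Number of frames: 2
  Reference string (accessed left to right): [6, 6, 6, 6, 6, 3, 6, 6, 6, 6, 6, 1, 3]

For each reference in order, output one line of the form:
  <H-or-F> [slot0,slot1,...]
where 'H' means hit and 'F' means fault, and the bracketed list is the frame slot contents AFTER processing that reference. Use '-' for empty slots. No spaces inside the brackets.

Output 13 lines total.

F [6,-]
H [6,-]
H [6,-]
H [6,-]
H [6,-]
F [6,3]
H [6,3]
H [6,3]
H [6,3]
H [6,3]
H [6,3]
F [1,3]
H [1,3]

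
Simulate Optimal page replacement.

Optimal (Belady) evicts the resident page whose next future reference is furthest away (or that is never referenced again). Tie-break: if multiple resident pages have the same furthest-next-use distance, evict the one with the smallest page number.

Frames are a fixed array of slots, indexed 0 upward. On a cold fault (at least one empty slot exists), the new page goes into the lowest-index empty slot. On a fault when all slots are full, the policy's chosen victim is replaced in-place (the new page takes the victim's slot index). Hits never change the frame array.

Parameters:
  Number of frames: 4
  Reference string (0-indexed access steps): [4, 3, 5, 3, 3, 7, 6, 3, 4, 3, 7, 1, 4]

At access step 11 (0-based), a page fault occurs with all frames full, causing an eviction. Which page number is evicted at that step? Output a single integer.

Answer: 3

Derivation:
Step 0: ref 4 -> FAULT, frames=[4,-,-,-]
Step 1: ref 3 -> FAULT, frames=[4,3,-,-]
Step 2: ref 5 -> FAULT, frames=[4,3,5,-]
Step 3: ref 3 -> HIT, frames=[4,3,5,-]
Step 4: ref 3 -> HIT, frames=[4,3,5,-]
Step 5: ref 7 -> FAULT, frames=[4,3,5,7]
Step 6: ref 6 -> FAULT, evict 5, frames=[4,3,6,7]
Step 7: ref 3 -> HIT, frames=[4,3,6,7]
Step 8: ref 4 -> HIT, frames=[4,3,6,7]
Step 9: ref 3 -> HIT, frames=[4,3,6,7]
Step 10: ref 7 -> HIT, frames=[4,3,6,7]
Step 11: ref 1 -> FAULT, evict 3, frames=[4,1,6,7]
At step 11: evicted page 3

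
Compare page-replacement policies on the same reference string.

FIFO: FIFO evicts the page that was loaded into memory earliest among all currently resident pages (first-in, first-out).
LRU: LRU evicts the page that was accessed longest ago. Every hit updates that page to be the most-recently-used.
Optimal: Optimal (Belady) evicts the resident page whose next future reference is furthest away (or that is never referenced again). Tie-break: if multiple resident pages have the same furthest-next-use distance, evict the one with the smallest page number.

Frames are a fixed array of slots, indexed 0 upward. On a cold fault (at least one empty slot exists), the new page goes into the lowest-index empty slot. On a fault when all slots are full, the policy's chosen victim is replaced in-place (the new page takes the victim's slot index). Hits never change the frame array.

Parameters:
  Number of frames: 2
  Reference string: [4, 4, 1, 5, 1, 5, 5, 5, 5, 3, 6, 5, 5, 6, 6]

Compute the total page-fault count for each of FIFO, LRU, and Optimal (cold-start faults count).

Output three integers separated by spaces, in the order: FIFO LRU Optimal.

--- FIFO ---
  step 0: ref 4 -> FAULT, frames=[4,-] (faults so far: 1)
  step 1: ref 4 -> HIT, frames=[4,-] (faults so far: 1)
  step 2: ref 1 -> FAULT, frames=[4,1] (faults so far: 2)
  step 3: ref 5 -> FAULT, evict 4, frames=[5,1] (faults so far: 3)
  step 4: ref 1 -> HIT, frames=[5,1] (faults so far: 3)
  step 5: ref 5 -> HIT, frames=[5,1] (faults so far: 3)
  step 6: ref 5 -> HIT, frames=[5,1] (faults so far: 3)
  step 7: ref 5 -> HIT, frames=[5,1] (faults so far: 3)
  step 8: ref 5 -> HIT, frames=[5,1] (faults so far: 3)
  step 9: ref 3 -> FAULT, evict 1, frames=[5,3] (faults so far: 4)
  step 10: ref 6 -> FAULT, evict 5, frames=[6,3] (faults so far: 5)
  step 11: ref 5 -> FAULT, evict 3, frames=[6,5] (faults so far: 6)
  step 12: ref 5 -> HIT, frames=[6,5] (faults so far: 6)
  step 13: ref 6 -> HIT, frames=[6,5] (faults so far: 6)
  step 14: ref 6 -> HIT, frames=[6,5] (faults so far: 6)
  FIFO total faults: 6
--- LRU ---
  step 0: ref 4 -> FAULT, frames=[4,-] (faults so far: 1)
  step 1: ref 4 -> HIT, frames=[4,-] (faults so far: 1)
  step 2: ref 1 -> FAULT, frames=[4,1] (faults so far: 2)
  step 3: ref 5 -> FAULT, evict 4, frames=[5,1] (faults so far: 3)
  step 4: ref 1 -> HIT, frames=[5,1] (faults so far: 3)
  step 5: ref 5 -> HIT, frames=[5,1] (faults so far: 3)
  step 6: ref 5 -> HIT, frames=[5,1] (faults so far: 3)
  step 7: ref 5 -> HIT, frames=[5,1] (faults so far: 3)
  step 8: ref 5 -> HIT, frames=[5,1] (faults so far: 3)
  step 9: ref 3 -> FAULT, evict 1, frames=[5,3] (faults so far: 4)
  step 10: ref 6 -> FAULT, evict 5, frames=[6,3] (faults so far: 5)
  step 11: ref 5 -> FAULT, evict 3, frames=[6,5] (faults so far: 6)
  step 12: ref 5 -> HIT, frames=[6,5] (faults so far: 6)
  step 13: ref 6 -> HIT, frames=[6,5] (faults so far: 6)
  step 14: ref 6 -> HIT, frames=[6,5] (faults so far: 6)
  LRU total faults: 6
--- Optimal ---
  step 0: ref 4 -> FAULT, frames=[4,-] (faults so far: 1)
  step 1: ref 4 -> HIT, frames=[4,-] (faults so far: 1)
  step 2: ref 1 -> FAULT, frames=[4,1] (faults so far: 2)
  step 3: ref 5 -> FAULT, evict 4, frames=[5,1] (faults so far: 3)
  step 4: ref 1 -> HIT, frames=[5,1] (faults so far: 3)
  step 5: ref 5 -> HIT, frames=[5,1] (faults so far: 3)
  step 6: ref 5 -> HIT, frames=[5,1] (faults so far: 3)
  step 7: ref 5 -> HIT, frames=[5,1] (faults so far: 3)
  step 8: ref 5 -> HIT, frames=[5,1] (faults so far: 3)
  step 9: ref 3 -> FAULT, evict 1, frames=[5,3] (faults so far: 4)
  step 10: ref 6 -> FAULT, evict 3, frames=[5,6] (faults so far: 5)
  step 11: ref 5 -> HIT, frames=[5,6] (faults so far: 5)
  step 12: ref 5 -> HIT, frames=[5,6] (faults so far: 5)
  step 13: ref 6 -> HIT, frames=[5,6] (faults so far: 5)
  step 14: ref 6 -> HIT, frames=[5,6] (faults so far: 5)
  Optimal total faults: 5

Answer: 6 6 5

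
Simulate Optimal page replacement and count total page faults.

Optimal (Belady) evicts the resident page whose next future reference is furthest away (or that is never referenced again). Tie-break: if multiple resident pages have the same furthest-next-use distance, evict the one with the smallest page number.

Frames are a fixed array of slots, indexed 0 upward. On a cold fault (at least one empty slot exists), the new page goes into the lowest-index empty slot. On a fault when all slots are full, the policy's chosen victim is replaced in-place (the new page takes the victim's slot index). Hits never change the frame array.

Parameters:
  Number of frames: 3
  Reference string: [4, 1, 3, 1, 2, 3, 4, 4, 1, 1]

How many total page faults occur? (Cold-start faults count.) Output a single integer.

Step 0: ref 4 → FAULT, frames=[4,-,-]
Step 1: ref 1 → FAULT, frames=[4,1,-]
Step 2: ref 3 → FAULT, frames=[4,1,3]
Step 3: ref 1 → HIT, frames=[4,1,3]
Step 4: ref 2 → FAULT (evict 1), frames=[4,2,3]
Step 5: ref 3 → HIT, frames=[4,2,3]
Step 6: ref 4 → HIT, frames=[4,2,3]
Step 7: ref 4 → HIT, frames=[4,2,3]
Step 8: ref 1 → FAULT (evict 2), frames=[4,1,3]
Step 9: ref 1 → HIT, frames=[4,1,3]
Total faults: 5

Answer: 5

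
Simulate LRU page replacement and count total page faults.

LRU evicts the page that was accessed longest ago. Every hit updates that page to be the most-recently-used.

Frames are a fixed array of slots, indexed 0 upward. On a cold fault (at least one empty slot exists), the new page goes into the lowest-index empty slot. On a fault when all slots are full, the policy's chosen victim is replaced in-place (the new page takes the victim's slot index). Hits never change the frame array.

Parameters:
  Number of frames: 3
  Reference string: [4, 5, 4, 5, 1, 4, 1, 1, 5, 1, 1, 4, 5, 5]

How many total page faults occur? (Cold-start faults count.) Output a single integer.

Step 0: ref 4 → FAULT, frames=[4,-,-]
Step 1: ref 5 → FAULT, frames=[4,5,-]
Step 2: ref 4 → HIT, frames=[4,5,-]
Step 3: ref 5 → HIT, frames=[4,5,-]
Step 4: ref 1 → FAULT, frames=[4,5,1]
Step 5: ref 4 → HIT, frames=[4,5,1]
Step 6: ref 1 → HIT, frames=[4,5,1]
Step 7: ref 1 → HIT, frames=[4,5,1]
Step 8: ref 5 → HIT, frames=[4,5,1]
Step 9: ref 1 → HIT, frames=[4,5,1]
Step 10: ref 1 → HIT, frames=[4,5,1]
Step 11: ref 4 → HIT, frames=[4,5,1]
Step 12: ref 5 → HIT, frames=[4,5,1]
Step 13: ref 5 → HIT, frames=[4,5,1]
Total faults: 3

Answer: 3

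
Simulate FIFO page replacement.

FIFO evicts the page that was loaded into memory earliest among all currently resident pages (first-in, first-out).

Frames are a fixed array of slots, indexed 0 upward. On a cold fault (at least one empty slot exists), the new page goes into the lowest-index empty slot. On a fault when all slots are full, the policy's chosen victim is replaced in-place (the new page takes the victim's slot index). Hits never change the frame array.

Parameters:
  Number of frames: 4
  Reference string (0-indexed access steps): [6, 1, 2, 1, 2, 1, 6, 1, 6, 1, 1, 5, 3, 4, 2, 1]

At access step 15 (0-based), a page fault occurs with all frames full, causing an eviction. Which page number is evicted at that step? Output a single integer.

Answer: 2

Derivation:
Step 0: ref 6 -> FAULT, frames=[6,-,-,-]
Step 1: ref 1 -> FAULT, frames=[6,1,-,-]
Step 2: ref 2 -> FAULT, frames=[6,1,2,-]
Step 3: ref 1 -> HIT, frames=[6,1,2,-]
Step 4: ref 2 -> HIT, frames=[6,1,2,-]
Step 5: ref 1 -> HIT, frames=[6,1,2,-]
Step 6: ref 6 -> HIT, frames=[6,1,2,-]
Step 7: ref 1 -> HIT, frames=[6,1,2,-]
Step 8: ref 6 -> HIT, frames=[6,1,2,-]
Step 9: ref 1 -> HIT, frames=[6,1,2,-]
Step 10: ref 1 -> HIT, frames=[6,1,2,-]
Step 11: ref 5 -> FAULT, frames=[6,1,2,5]
Step 12: ref 3 -> FAULT, evict 6, frames=[3,1,2,5]
Step 13: ref 4 -> FAULT, evict 1, frames=[3,4,2,5]
Step 14: ref 2 -> HIT, frames=[3,4,2,5]
Step 15: ref 1 -> FAULT, evict 2, frames=[3,4,1,5]
At step 15: evicted page 2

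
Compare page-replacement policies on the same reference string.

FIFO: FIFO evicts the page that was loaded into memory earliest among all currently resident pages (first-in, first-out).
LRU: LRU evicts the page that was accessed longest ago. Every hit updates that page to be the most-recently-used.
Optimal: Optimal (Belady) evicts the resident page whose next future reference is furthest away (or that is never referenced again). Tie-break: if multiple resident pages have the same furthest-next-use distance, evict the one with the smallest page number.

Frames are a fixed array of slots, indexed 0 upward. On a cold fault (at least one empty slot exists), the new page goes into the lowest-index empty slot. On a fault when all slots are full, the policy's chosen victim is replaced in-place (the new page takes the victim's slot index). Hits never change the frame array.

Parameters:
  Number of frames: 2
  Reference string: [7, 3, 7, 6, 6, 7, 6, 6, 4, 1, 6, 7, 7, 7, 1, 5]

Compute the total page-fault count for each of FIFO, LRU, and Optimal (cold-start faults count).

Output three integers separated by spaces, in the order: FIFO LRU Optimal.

--- FIFO ---
  step 0: ref 7 -> FAULT, frames=[7,-] (faults so far: 1)
  step 1: ref 3 -> FAULT, frames=[7,3] (faults so far: 2)
  step 2: ref 7 -> HIT, frames=[7,3] (faults so far: 2)
  step 3: ref 6 -> FAULT, evict 7, frames=[6,3] (faults so far: 3)
  step 4: ref 6 -> HIT, frames=[6,3] (faults so far: 3)
  step 5: ref 7 -> FAULT, evict 3, frames=[6,7] (faults so far: 4)
  step 6: ref 6 -> HIT, frames=[6,7] (faults so far: 4)
  step 7: ref 6 -> HIT, frames=[6,7] (faults so far: 4)
  step 8: ref 4 -> FAULT, evict 6, frames=[4,7] (faults so far: 5)
  step 9: ref 1 -> FAULT, evict 7, frames=[4,1] (faults so far: 6)
  step 10: ref 6 -> FAULT, evict 4, frames=[6,1] (faults so far: 7)
  step 11: ref 7 -> FAULT, evict 1, frames=[6,7] (faults so far: 8)
  step 12: ref 7 -> HIT, frames=[6,7] (faults so far: 8)
  step 13: ref 7 -> HIT, frames=[6,7] (faults so far: 8)
  step 14: ref 1 -> FAULT, evict 6, frames=[1,7] (faults so far: 9)
  step 15: ref 5 -> FAULT, evict 7, frames=[1,5] (faults so far: 10)
  FIFO total faults: 10
--- LRU ---
  step 0: ref 7 -> FAULT, frames=[7,-] (faults so far: 1)
  step 1: ref 3 -> FAULT, frames=[7,3] (faults so far: 2)
  step 2: ref 7 -> HIT, frames=[7,3] (faults so far: 2)
  step 3: ref 6 -> FAULT, evict 3, frames=[7,6] (faults so far: 3)
  step 4: ref 6 -> HIT, frames=[7,6] (faults so far: 3)
  step 5: ref 7 -> HIT, frames=[7,6] (faults so far: 3)
  step 6: ref 6 -> HIT, frames=[7,6] (faults so far: 3)
  step 7: ref 6 -> HIT, frames=[7,6] (faults so far: 3)
  step 8: ref 4 -> FAULT, evict 7, frames=[4,6] (faults so far: 4)
  step 9: ref 1 -> FAULT, evict 6, frames=[4,1] (faults so far: 5)
  step 10: ref 6 -> FAULT, evict 4, frames=[6,1] (faults so far: 6)
  step 11: ref 7 -> FAULT, evict 1, frames=[6,7] (faults so far: 7)
  step 12: ref 7 -> HIT, frames=[6,7] (faults so far: 7)
  step 13: ref 7 -> HIT, frames=[6,7] (faults so far: 7)
  step 14: ref 1 -> FAULT, evict 6, frames=[1,7] (faults so far: 8)
  step 15: ref 5 -> FAULT, evict 7, frames=[1,5] (faults so far: 9)
  LRU total faults: 9
--- Optimal ---
  step 0: ref 7 -> FAULT, frames=[7,-] (faults so far: 1)
  step 1: ref 3 -> FAULT, frames=[7,3] (faults so far: 2)
  step 2: ref 7 -> HIT, frames=[7,3] (faults so far: 2)
  step 3: ref 6 -> FAULT, evict 3, frames=[7,6] (faults so far: 3)
  step 4: ref 6 -> HIT, frames=[7,6] (faults so far: 3)
  step 5: ref 7 -> HIT, frames=[7,6] (faults so far: 3)
  step 6: ref 6 -> HIT, frames=[7,6] (faults so far: 3)
  step 7: ref 6 -> HIT, frames=[7,6] (faults so far: 3)
  step 8: ref 4 -> FAULT, evict 7, frames=[4,6] (faults so far: 4)
  step 9: ref 1 -> FAULT, evict 4, frames=[1,6] (faults so far: 5)
  step 10: ref 6 -> HIT, frames=[1,6] (faults so far: 5)
  step 11: ref 7 -> FAULT, evict 6, frames=[1,7] (faults so far: 6)
  step 12: ref 7 -> HIT, frames=[1,7] (faults so far: 6)
  step 13: ref 7 -> HIT, frames=[1,7] (faults so far: 6)
  step 14: ref 1 -> HIT, frames=[1,7] (faults so far: 6)
  step 15: ref 5 -> FAULT, evict 1, frames=[5,7] (faults so far: 7)
  Optimal total faults: 7

Answer: 10 9 7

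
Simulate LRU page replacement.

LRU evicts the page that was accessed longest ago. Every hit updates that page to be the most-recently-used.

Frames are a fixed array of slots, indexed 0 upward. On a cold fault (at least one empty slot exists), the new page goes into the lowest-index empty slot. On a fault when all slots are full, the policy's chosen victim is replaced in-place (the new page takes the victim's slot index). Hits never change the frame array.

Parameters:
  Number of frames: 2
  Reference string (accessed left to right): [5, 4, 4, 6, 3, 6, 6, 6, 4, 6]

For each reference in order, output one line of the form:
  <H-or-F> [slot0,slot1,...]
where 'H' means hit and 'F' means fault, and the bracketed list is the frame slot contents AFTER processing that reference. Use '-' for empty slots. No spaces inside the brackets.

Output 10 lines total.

F [5,-]
F [5,4]
H [5,4]
F [6,4]
F [6,3]
H [6,3]
H [6,3]
H [6,3]
F [6,4]
H [6,4]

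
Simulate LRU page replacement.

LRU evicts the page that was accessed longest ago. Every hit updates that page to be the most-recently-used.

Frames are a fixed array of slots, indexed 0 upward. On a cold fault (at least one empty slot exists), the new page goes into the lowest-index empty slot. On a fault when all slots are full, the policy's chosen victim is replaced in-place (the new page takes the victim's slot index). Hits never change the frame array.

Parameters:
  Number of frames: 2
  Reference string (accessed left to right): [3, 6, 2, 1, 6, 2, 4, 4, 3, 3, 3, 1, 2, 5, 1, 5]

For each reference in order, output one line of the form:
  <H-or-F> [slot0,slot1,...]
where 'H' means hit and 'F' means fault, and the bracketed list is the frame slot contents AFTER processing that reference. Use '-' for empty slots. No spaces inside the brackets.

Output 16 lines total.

F [3,-]
F [3,6]
F [2,6]
F [2,1]
F [6,1]
F [6,2]
F [4,2]
H [4,2]
F [4,3]
H [4,3]
H [4,3]
F [1,3]
F [1,2]
F [5,2]
F [5,1]
H [5,1]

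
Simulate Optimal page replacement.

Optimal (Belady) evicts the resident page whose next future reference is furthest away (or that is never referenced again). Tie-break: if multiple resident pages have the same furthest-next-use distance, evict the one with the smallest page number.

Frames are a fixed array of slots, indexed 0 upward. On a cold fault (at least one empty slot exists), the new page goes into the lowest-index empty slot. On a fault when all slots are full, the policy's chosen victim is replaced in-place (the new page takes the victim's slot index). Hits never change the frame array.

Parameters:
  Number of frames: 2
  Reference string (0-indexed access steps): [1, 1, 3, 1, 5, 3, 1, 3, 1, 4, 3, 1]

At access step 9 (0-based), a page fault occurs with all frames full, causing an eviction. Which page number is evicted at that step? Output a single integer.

Step 0: ref 1 -> FAULT, frames=[1,-]
Step 1: ref 1 -> HIT, frames=[1,-]
Step 2: ref 3 -> FAULT, frames=[1,3]
Step 3: ref 1 -> HIT, frames=[1,3]
Step 4: ref 5 -> FAULT, evict 1, frames=[5,3]
Step 5: ref 3 -> HIT, frames=[5,3]
Step 6: ref 1 -> FAULT, evict 5, frames=[1,3]
Step 7: ref 3 -> HIT, frames=[1,3]
Step 8: ref 1 -> HIT, frames=[1,3]
Step 9: ref 4 -> FAULT, evict 1, frames=[4,3]
At step 9: evicted page 1

Answer: 1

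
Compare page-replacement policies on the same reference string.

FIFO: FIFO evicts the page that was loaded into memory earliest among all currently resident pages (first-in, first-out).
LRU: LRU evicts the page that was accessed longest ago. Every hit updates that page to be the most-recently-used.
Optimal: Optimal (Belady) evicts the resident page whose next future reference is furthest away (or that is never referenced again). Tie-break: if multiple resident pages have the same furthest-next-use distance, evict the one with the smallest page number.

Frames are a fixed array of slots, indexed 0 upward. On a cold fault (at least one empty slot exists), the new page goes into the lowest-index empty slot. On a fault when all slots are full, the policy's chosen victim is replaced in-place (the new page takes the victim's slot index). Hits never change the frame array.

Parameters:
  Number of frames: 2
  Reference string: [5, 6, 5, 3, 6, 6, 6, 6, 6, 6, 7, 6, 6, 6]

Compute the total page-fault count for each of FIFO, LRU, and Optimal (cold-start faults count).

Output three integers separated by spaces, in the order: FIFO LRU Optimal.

Answer: 5 5 4

Derivation:
--- FIFO ---
  step 0: ref 5 -> FAULT, frames=[5,-] (faults so far: 1)
  step 1: ref 6 -> FAULT, frames=[5,6] (faults so far: 2)
  step 2: ref 5 -> HIT, frames=[5,6] (faults so far: 2)
  step 3: ref 3 -> FAULT, evict 5, frames=[3,6] (faults so far: 3)
  step 4: ref 6 -> HIT, frames=[3,6] (faults so far: 3)
  step 5: ref 6 -> HIT, frames=[3,6] (faults so far: 3)
  step 6: ref 6 -> HIT, frames=[3,6] (faults so far: 3)
  step 7: ref 6 -> HIT, frames=[3,6] (faults so far: 3)
  step 8: ref 6 -> HIT, frames=[3,6] (faults so far: 3)
  step 9: ref 6 -> HIT, frames=[3,6] (faults so far: 3)
  step 10: ref 7 -> FAULT, evict 6, frames=[3,7] (faults so far: 4)
  step 11: ref 6 -> FAULT, evict 3, frames=[6,7] (faults so far: 5)
  step 12: ref 6 -> HIT, frames=[6,7] (faults so far: 5)
  step 13: ref 6 -> HIT, frames=[6,7] (faults so far: 5)
  FIFO total faults: 5
--- LRU ---
  step 0: ref 5 -> FAULT, frames=[5,-] (faults so far: 1)
  step 1: ref 6 -> FAULT, frames=[5,6] (faults so far: 2)
  step 2: ref 5 -> HIT, frames=[5,6] (faults so far: 2)
  step 3: ref 3 -> FAULT, evict 6, frames=[5,3] (faults so far: 3)
  step 4: ref 6 -> FAULT, evict 5, frames=[6,3] (faults so far: 4)
  step 5: ref 6 -> HIT, frames=[6,3] (faults so far: 4)
  step 6: ref 6 -> HIT, frames=[6,3] (faults so far: 4)
  step 7: ref 6 -> HIT, frames=[6,3] (faults so far: 4)
  step 8: ref 6 -> HIT, frames=[6,3] (faults so far: 4)
  step 9: ref 6 -> HIT, frames=[6,3] (faults so far: 4)
  step 10: ref 7 -> FAULT, evict 3, frames=[6,7] (faults so far: 5)
  step 11: ref 6 -> HIT, frames=[6,7] (faults so far: 5)
  step 12: ref 6 -> HIT, frames=[6,7] (faults so far: 5)
  step 13: ref 6 -> HIT, frames=[6,7] (faults so far: 5)
  LRU total faults: 5
--- Optimal ---
  step 0: ref 5 -> FAULT, frames=[5,-] (faults so far: 1)
  step 1: ref 6 -> FAULT, frames=[5,6] (faults so far: 2)
  step 2: ref 5 -> HIT, frames=[5,6] (faults so far: 2)
  step 3: ref 3 -> FAULT, evict 5, frames=[3,6] (faults so far: 3)
  step 4: ref 6 -> HIT, frames=[3,6] (faults so far: 3)
  step 5: ref 6 -> HIT, frames=[3,6] (faults so far: 3)
  step 6: ref 6 -> HIT, frames=[3,6] (faults so far: 3)
  step 7: ref 6 -> HIT, frames=[3,6] (faults so far: 3)
  step 8: ref 6 -> HIT, frames=[3,6] (faults so far: 3)
  step 9: ref 6 -> HIT, frames=[3,6] (faults so far: 3)
  step 10: ref 7 -> FAULT, evict 3, frames=[7,6] (faults so far: 4)
  step 11: ref 6 -> HIT, frames=[7,6] (faults so far: 4)
  step 12: ref 6 -> HIT, frames=[7,6] (faults so far: 4)
  step 13: ref 6 -> HIT, frames=[7,6] (faults so far: 4)
  Optimal total faults: 4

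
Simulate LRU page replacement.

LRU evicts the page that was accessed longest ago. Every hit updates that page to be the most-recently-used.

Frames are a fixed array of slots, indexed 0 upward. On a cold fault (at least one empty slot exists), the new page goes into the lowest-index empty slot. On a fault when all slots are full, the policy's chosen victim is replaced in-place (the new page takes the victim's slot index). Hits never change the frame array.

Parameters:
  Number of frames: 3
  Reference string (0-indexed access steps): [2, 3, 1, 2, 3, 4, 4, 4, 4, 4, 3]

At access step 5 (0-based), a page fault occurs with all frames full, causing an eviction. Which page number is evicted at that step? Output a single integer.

Step 0: ref 2 -> FAULT, frames=[2,-,-]
Step 1: ref 3 -> FAULT, frames=[2,3,-]
Step 2: ref 1 -> FAULT, frames=[2,3,1]
Step 3: ref 2 -> HIT, frames=[2,3,1]
Step 4: ref 3 -> HIT, frames=[2,3,1]
Step 5: ref 4 -> FAULT, evict 1, frames=[2,3,4]
At step 5: evicted page 1

Answer: 1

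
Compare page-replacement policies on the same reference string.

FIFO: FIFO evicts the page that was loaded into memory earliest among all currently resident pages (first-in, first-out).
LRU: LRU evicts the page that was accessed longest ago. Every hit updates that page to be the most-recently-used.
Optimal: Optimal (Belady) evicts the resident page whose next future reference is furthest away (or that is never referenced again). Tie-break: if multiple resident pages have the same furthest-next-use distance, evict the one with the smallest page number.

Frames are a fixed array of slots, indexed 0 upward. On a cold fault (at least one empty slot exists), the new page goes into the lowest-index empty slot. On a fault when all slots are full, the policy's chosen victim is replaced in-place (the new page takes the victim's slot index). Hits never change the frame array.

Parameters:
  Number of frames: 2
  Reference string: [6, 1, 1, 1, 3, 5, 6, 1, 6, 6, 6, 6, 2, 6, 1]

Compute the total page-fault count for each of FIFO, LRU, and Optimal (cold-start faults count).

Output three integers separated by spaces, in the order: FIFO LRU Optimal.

--- FIFO ---
  step 0: ref 6 -> FAULT, frames=[6,-] (faults so far: 1)
  step 1: ref 1 -> FAULT, frames=[6,1] (faults so far: 2)
  step 2: ref 1 -> HIT, frames=[6,1] (faults so far: 2)
  step 3: ref 1 -> HIT, frames=[6,1] (faults so far: 2)
  step 4: ref 3 -> FAULT, evict 6, frames=[3,1] (faults so far: 3)
  step 5: ref 5 -> FAULT, evict 1, frames=[3,5] (faults so far: 4)
  step 6: ref 6 -> FAULT, evict 3, frames=[6,5] (faults so far: 5)
  step 7: ref 1 -> FAULT, evict 5, frames=[6,1] (faults so far: 6)
  step 8: ref 6 -> HIT, frames=[6,1] (faults so far: 6)
  step 9: ref 6 -> HIT, frames=[6,1] (faults so far: 6)
  step 10: ref 6 -> HIT, frames=[6,1] (faults so far: 6)
  step 11: ref 6 -> HIT, frames=[6,1] (faults so far: 6)
  step 12: ref 2 -> FAULT, evict 6, frames=[2,1] (faults so far: 7)
  step 13: ref 6 -> FAULT, evict 1, frames=[2,6] (faults so far: 8)
  step 14: ref 1 -> FAULT, evict 2, frames=[1,6] (faults so far: 9)
  FIFO total faults: 9
--- LRU ---
  step 0: ref 6 -> FAULT, frames=[6,-] (faults so far: 1)
  step 1: ref 1 -> FAULT, frames=[6,1] (faults so far: 2)
  step 2: ref 1 -> HIT, frames=[6,1] (faults so far: 2)
  step 3: ref 1 -> HIT, frames=[6,1] (faults so far: 2)
  step 4: ref 3 -> FAULT, evict 6, frames=[3,1] (faults so far: 3)
  step 5: ref 5 -> FAULT, evict 1, frames=[3,5] (faults so far: 4)
  step 6: ref 6 -> FAULT, evict 3, frames=[6,5] (faults so far: 5)
  step 7: ref 1 -> FAULT, evict 5, frames=[6,1] (faults so far: 6)
  step 8: ref 6 -> HIT, frames=[6,1] (faults so far: 6)
  step 9: ref 6 -> HIT, frames=[6,1] (faults so far: 6)
  step 10: ref 6 -> HIT, frames=[6,1] (faults so far: 6)
  step 11: ref 6 -> HIT, frames=[6,1] (faults so far: 6)
  step 12: ref 2 -> FAULT, evict 1, frames=[6,2] (faults so far: 7)
  step 13: ref 6 -> HIT, frames=[6,2] (faults so far: 7)
  step 14: ref 1 -> FAULT, evict 2, frames=[6,1] (faults so far: 8)
  LRU total faults: 8
--- Optimal ---
  step 0: ref 6 -> FAULT, frames=[6,-] (faults so far: 1)
  step 1: ref 1 -> FAULT, frames=[6,1] (faults so far: 2)
  step 2: ref 1 -> HIT, frames=[6,1] (faults so far: 2)
  step 3: ref 1 -> HIT, frames=[6,1] (faults so far: 2)
  step 4: ref 3 -> FAULT, evict 1, frames=[6,3] (faults so far: 3)
  step 5: ref 5 -> FAULT, evict 3, frames=[6,5] (faults so far: 4)
  step 6: ref 6 -> HIT, frames=[6,5] (faults so far: 4)
  step 7: ref 1 -> FAULT, evict 5, frames=[6,1] (faults so far: 5)
  step 8: ref 6 -> HIT, frames=[6,1] (faults so far: 5)
  step 9: ref 6 -> HIT, frames=[6,1] (faults so far: 5)
  step 10: ref 6 -> HIT, frames=[6,1] (faults so far: 5)
  step 11: ref 6 -> HIT, frames=[6,1] (faults so far: 5)
  step 12: ref 2 -> FAULT, evict 1, frames=[6,2] (faults so far: 6)
  step 13: ref 6 -> HIT, frames=[6,2] (faults so far: 6)
  step 14: ref 1 -> FAULT, evict 2, frames=[6,1] (faults so far: 7)
  Optimal total faults: 7

Answer: 9 8 7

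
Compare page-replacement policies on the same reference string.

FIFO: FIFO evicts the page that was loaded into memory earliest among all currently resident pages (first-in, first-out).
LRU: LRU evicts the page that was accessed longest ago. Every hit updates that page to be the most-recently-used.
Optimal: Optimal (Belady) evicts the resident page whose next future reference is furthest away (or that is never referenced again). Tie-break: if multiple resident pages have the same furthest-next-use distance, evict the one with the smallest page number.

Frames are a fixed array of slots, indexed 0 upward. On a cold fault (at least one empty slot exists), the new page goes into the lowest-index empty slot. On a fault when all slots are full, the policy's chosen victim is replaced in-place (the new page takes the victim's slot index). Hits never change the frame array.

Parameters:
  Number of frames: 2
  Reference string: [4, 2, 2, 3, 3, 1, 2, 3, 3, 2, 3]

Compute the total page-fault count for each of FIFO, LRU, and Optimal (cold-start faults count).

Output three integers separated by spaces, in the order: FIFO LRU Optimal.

Answer: 6 6 5

Derivation:
--- FIFO ---
  step 0: ref 4 -> FAULT, frames=[4,-] (faults so far: 1)
  step 1: ref 2 -> FAULT, frames=[4,2] (faults so far: 2)
  step 2: ref 2 -> HIT, frames=[4,2] (faults so far: 2)
  step 3: ref 3 -> FAULT, evict 4, frames=[3,2] (faults so far: 3)
  step 4: ref 3 -> HIT, frames=[3,2] (faults so far: 3)
  step 5: ref 1 -> FAULT, evict 2, frames=[3,1] (faults so far: 4)
  step 6: ref 2 -> FAULT, evict 3, frames=[2,1] (faults so far: 5)
  step 7: ref 3 -> FAULT, evict 1, frames=[2,3] (faults so far: 6)
  step 8: ref 3 -> HIT, frames=[2,3] (faults so far: 6)
  step 9: ref 2 -> HIT, frames=[2,3] (faults so far: 6)
  step 10: ref 3 -> HIT, frames=[2,3] (faults so far: 6)
  FIFO total faults: 6
--- LRU ---
  step 0: ref 4 -> FAULT, frames=[4,-] (faults so far: 1)
  step 1: ref 2 -> FAULT, frames=[4,2] (faults so far: 2)
  step 2: ref 2 -> HIT, frames=[4,2] (faults so far: 2)
  step 3: ref 3 -> FAULT, evict 4, frames=[3,2] (faults so far: 3)
  step 4: ref 3 -> HIT, frames=[3,2] (faults so far: 3)
  step 5: ref 1 -> FAULT, evict 2, frames=[3,1] (faults so far: 4)
  step 6: ref 2 -> FAULT, evict 3, frames=[2,1] (faults so far: 5)
  step 7: ref 3 -> FAULT, evict 1, frames=[2,3] (faults so far: 6)
  step 8: ref 3 -> HIT, frames=[2,3] (faults so far: 6)
  step 9: ref 2 -> HIT, frames=[2,3] (faults so far: 6)
  step 10: ref 3 -> HIT, frames=[2,3] (faults so far: 6)
  LRU total faults: 6
--- Optimal ---
  step 0: ref 4 -> FAULT, frames=[4,-] (faults so far: 1)
  step 1: ref 2 -> FAULT, frames=[4,2] (faults so far: 2)
  step 2: ref 2 -> HIT, frames=[4,2] (faults so far: 2)
  step 3: ref 3 -> FAULT, evict 4, frames=[3,2] (faults so far: 3)
  step 4: ref 3 -> HIT, frames=[3,2] (faults so far: 3)
  step 5: ref 1 -> FAULT, evict 3, frames=[1,2] (faults so far: 4)
  step 6: ref 2 -> HIT, frames=[1,2] (faults so far: 4)
  step 7: ref 3 -> FAULT, evict 1, frames=[3,2] (faults so far: 5)
  step 8: ref 3 -> HIT, frames=[3,2] (faults so far: 5)
  step 9: ref 2 -> HIT, frames=[3,2] (faults so far: 5)
  step 10: ref 3 -> HIT, frames=[3,2] (faults so far: 5)
  Optimal total faults: 5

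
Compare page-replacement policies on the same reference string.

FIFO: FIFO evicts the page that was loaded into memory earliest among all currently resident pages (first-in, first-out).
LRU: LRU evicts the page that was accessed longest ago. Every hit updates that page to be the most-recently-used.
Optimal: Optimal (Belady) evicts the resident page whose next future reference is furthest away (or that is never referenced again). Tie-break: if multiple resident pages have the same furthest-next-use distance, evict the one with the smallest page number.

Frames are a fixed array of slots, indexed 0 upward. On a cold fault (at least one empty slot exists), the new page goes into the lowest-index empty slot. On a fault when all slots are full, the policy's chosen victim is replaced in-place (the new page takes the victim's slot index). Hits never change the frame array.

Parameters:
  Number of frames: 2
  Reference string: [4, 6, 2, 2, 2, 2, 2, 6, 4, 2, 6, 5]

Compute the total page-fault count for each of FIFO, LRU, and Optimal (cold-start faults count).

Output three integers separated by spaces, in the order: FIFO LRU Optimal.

--- FIFO ---
  step 0: ref 4 -> FAULT, frames=[4,-] (faults so far: 1)
  step 1: ref 6 -> FAULT, frames=[4,6] (faults so far: 2)
  step 2: ref 2 -> FAULT, evict 4, frames=[2,6] (faults so far: 3)
  step 3: ref 2 -> HIT, frames=[2,6] (faults so far: 3)
  step 4: ref 2 -> HIT, frames=[2,6] (faults so far: 3)
  step 5: ref 2 -> HIT, frames=[2,6] (faults so far: 3)
  step 6: ref 2 -> HIT, frames=[2,6] (faults so far: 3)
  step 7: ref 6 -> HIT, frames=[2,6] (faults so far: 3)
  step 8: ref 4 -> FAULT, evict 6, frames=[2,4] (faults so far: 4)
  step 9: ref 2 -> HIT, frames=[2,4] (faults so far: 4)
  step 10: ref 6 -> FAULT, evict 2, frames=[6,4] (faults so far: 5)
  step 11: ref 5 -> FAULT, evict 4, frames=[6,5] (faults so far: 6)
  FIFO total faults: 6
--- LRU ---
  step 0: ref 4 -> FAULT, frames=[4,-] (faults so far: 1)
  step 1: ref 6 -> FAULT, frames=[4,6] (faults so far: 2)
  step 2: ref 2 -> FAULT, evict 4, frames=[2,6] (faults so far: 3)
  step 3: ref 2 -> HIT, frames=[2,6] (faults so far: 3)
  step 4: ref 2 -> HIT, frames=[2,6] (faults so far: 3)
  step 5: ref 2 -> HIT, frames=[2,6] (faults so far: 3)
  step 6: ref 2 -> HIT, frames=[2,6] (faults so far: 3)
  step 7: ref 6 -> HIT, frames=[2,6] (faults so far: 3)
  step 8: ref 4 -> FAULT, evict 2, frames=[4,6] (faults so far: 4)
  step 9: ref 2 -> FAULT, evict 6, frames=[4,2] (faults so far: 5)
  step 10: ref 6 -> FAULT, evict 4, frames=[6,2] (faults so far: 6)
  step 11: ref 5 -> FAULT, evict 2, frames=[6,5] (faults so far: 7)
  LRU total faults: 7
--- Optimal ---
  step 0: ref 4 -> FAULT, frames=[4,-] (faults so far: 1)
  step 1: ref 6 -> FAULT, frames=[4,6] (faults so far: 2)
  step 2: ref 2 -> FAULT, evict 4, frames=[2,6] (faults so far: 3)
  step 3: ref 2 -> HIT, frames=[2,6] (faults so far: 3)
  step 4: ref 2 -> HIT, frames=[2,6] (faults so far: 3)
  step 5: ref 2 -> HIT, frames=[2,6] (faults so far: 3)
  step 6: ref 2 -> HIT, frames=[2,6] (faults so far: 3)
  step 7: ref 6 -> HIT, frames=[2,6] (faults so far: 3)
  step 8: ref 4 -> FAULT, evict 6, frames=[2,4] (faults so far: 4)
  step 9: ref 2 -> HIT, frames=[2,4] (faults so far: 4)
  step 10: ref 6 -> FAULT, evict 2, frames=[6,4] (faults so far: 5)
  step 11: ref 5 -> FAULT, evict 4, frames=[6,5] (faults so far: 6)
  Optimal total faults: 6

Answer: 6 7 6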